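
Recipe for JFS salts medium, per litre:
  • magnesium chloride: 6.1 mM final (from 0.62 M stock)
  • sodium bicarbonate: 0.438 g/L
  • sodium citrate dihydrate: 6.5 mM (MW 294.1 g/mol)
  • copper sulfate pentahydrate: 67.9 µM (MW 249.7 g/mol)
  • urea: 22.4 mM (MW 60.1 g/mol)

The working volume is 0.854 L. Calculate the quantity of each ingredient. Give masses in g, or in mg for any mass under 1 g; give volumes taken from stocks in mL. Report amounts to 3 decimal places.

Scale factor relative to 1 L: 0.854.
magnesium chloride: C1V1 = C2V2 → 6.1 mM × 854 mL ÷ 620 mM = 8.402 mL
sodium bicarbonate: 0.438 g/L × 0.854 L = 0.374052 g = 374.052 mg
sodium citrate dihydrate: 6.5 mmol/L × 294.1 g/mol × 0.854 L ÷ 1000 = 1.633 g
copper sulfate pentahydrate: 67.9 µmol/L × 249.7 g/mol × 0.854 L ÷ 1000 = 14.479 mg
urea: 22.4 mmol/L × 60.1 g/mol × 0.854 L ÷ 1000 = 1.150 g

magnesium chloride 8.402 mL; sodium bicarbonate 374.052 mg; sodium citrate dihydrate 1.633 g; copper sulfate pentahydrate 14.479 mg; urea 1.150 g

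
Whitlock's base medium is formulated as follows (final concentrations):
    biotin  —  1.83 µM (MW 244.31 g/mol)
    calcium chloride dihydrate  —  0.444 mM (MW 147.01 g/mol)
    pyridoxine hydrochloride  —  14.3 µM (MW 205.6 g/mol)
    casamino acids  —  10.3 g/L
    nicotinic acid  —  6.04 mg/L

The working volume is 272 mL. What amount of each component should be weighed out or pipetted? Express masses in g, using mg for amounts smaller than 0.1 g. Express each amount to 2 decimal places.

Target volume = 272 mL = 0.272 L.
biotin: 1.83 µmol/L × 244.31 g/mol × 0.272 L ÷ 1000 = 0.12 mg
calcium chloride dihydrate: 0.444 mmol/L × 147.01 mg/mmol × 0.272 L = 17.75 mg
pyridoxine hydrochloride: 14.3 µmol/L × 205.6 g/mol × 0.272 L ÷ 1000 = 0.80 mg
casamino acids: 10.3 g/L × 0.272 L = 2.80 g
nicotinic acid: 6.04 mg/L × 0.272 L = 1.64 mg

biotin 0.12 mg; calcium chloride dihydrate 17.75 mg; pyridoxine hydrochloride 0.80 mg; casamino acids 2.80 g; nicotinic acid 1.64 mg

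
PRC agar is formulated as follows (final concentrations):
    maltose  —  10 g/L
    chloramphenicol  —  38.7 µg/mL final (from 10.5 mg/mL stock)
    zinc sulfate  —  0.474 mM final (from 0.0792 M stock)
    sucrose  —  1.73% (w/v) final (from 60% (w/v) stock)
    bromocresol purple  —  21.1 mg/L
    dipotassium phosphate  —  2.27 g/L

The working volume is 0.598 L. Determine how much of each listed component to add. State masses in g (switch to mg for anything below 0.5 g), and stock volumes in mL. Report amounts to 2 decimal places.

maltose 5.98 g; chloramphenicol 2.20 mL; zinc sulfate 3.58 mL; sucrose 17.24 mL; bromocresol purple 12.62 mg; dipotassium phosphate 1.36 g

Working volume: 0.598 L.
maltose: 10 g/L × 0.598 L = 5.98 g
chloramphenicol: dilute stock: 38.7 µg/mL × 598 mL ÷ 10500 µg/mL = 2.20 mL
zinc sulfate: V = C2·V2/C1 = 0.474 mM × 598 mL ÷ 79.2 mM = 3.58 mL
sucrose: dilute stock: 1.73% ÷ 60% × 598 mL = 17.24 mL
bromocresol purple: 21.1 mg/L × 0.598 L = 12.62 mg
dipotassium phosphate: 2.27 g/L × 0.598 L = 1.36 g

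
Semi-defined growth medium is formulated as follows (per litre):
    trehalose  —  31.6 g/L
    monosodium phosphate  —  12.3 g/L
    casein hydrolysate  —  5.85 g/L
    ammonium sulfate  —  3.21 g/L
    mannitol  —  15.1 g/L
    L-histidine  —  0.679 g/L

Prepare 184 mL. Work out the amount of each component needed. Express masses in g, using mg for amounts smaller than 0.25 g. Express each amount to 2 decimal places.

Working volume: 184 mL = 0.184 L.
trehalose: 31.6 g/L × 0.184 L = 5.81 g
monosodium phosphate: 12.3 g/L × 0.184 L = 2.26 g
casein hydrolysate: 5.85 g/L × 0.184 L = 1.08 g
ammonium sulfate: 3.21 g/L × 0.184 L = 0.59 g
mannitol: 15.1 g/L × 0.184 L = 2.78 g
L-histidine: 0.679 g/L × 0.184 L = 0.124936 g = 124.94 mg

trehalose 5.81 g; monosodium phosphate 2.26 g; casein hydrolysate 1.08 g; ammonium sulfate 0.59 g; mannitol 2.78 g; L-histidine 124.94 mg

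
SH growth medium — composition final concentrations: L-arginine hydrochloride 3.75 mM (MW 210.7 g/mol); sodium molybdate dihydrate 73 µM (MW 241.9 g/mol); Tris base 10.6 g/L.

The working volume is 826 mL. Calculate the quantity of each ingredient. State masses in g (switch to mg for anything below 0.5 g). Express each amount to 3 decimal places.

L-arginine hydrochloride 0.653 g; sodium molybdate dihydrate 14.586 mg; Tris base 8.756 g

Target volume = 826 mL = 0.826 L.
L-arginine hydrochloride: 3.75 mmol/L × 210.7 g/mol × 0.826 L ÷ 1000 = 0.653 g
sodium molybdate dihydrate: 73 µmol/L × 241.9 g/mol × 0.826 L ÷ 1000 = 14.586 mg
Tris base: 10.6 g/L × 0.826 L = 8.756 g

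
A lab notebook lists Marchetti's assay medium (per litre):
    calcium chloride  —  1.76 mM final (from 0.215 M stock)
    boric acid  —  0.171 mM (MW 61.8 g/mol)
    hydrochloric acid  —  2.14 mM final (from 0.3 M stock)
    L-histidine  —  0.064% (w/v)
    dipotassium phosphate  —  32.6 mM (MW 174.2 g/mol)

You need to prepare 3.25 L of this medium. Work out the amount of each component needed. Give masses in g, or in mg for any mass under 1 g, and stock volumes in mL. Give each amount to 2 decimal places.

Scale factor relative to 1 L: 3.25.
calcium chloride: dilute stock: 1.76 mM × 3250 mL ÷ 215 mM = 26.60 mL
boric acid: 0.171 mmol/L × 61.8 mg/mmol × 3.25 L = 34.35 mg
hydrochloric acid: C1V1 = C2V2 → 2.14 mM × 3250 mL ÷ 300 mM = 23.18 mL
L-histidine: 0.064 g per 100 mL × 3250 mL ÷ 100 = 2.08 g
dipotassium phosphate: 32.6 mmol/L × 174.2 g/mol × 3.25 L ÷ 1000 = 18.46 g

calcium chloride 26.60 mL; boric acid 34.35 mg; hydrochloric acid 23.18 mL; L-histidine 2.08 g; dipotassium phosphate 18.46 g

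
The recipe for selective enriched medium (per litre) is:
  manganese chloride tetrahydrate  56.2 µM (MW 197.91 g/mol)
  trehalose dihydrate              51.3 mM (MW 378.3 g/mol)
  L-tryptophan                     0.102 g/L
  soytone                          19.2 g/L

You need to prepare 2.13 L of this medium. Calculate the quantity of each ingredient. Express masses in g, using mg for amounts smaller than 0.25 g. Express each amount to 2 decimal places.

Scale factor relative to 1 L: 2.13.
manganese chloride tetrahydrate: 56.2 µmol/L × 197.91 g/mol × 2.13 L ÷ 1000 = 23.69 mg
trehalose dihydrate: 51.3 mmol/L × 378.3 g/mol × 2.13 L ÷ 1000 = 41.34 g
L-tryptophan: 0.102 g/L × 2.13 L = 0.21726 g = 217.26 mg
soytone: 19.2 g/L × 2.13 L = 40.90 g

manganese chloride tetrahydrate 23.69 mg; trehalose dihydrate 41.34 g; L-tryptophan 217.26 mg; soytone 40.90 g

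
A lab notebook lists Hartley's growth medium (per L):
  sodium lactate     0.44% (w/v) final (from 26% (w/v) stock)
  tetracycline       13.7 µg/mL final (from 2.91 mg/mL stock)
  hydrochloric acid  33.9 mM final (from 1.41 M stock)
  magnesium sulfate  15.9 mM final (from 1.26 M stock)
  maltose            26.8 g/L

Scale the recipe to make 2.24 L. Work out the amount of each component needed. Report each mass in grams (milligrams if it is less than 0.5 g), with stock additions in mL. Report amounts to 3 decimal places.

sodium lactate 37.908 mL; tetracycline 10.546 mL; hydrochloric acid 53.855 mL; magnesium sulfate 28.267 mL; maltose 60.032 g

Working volume: 2.24 L.
sodium lactate: C1V1 = C2V2 → 0.44% ÷ 26% × 2240 mL = 37.908 mL
tetracycline: C1V1 = C2V2 → 13.7 µg/mL × 2240 mL ÷ 2910 µg/mL = 10.546 mL
hydrochloric acid: dilute stock: 33.9 mM × 2240 mL ÷ 1410 mM = 53.855 mL
magnesium sulfate: C1V1 = C2V2 → 15.9 mM × 2240 mL ÷ 1260 mM = 28.267 mL
maltose: 26.8 g/L × 2.24 L = 60.032 g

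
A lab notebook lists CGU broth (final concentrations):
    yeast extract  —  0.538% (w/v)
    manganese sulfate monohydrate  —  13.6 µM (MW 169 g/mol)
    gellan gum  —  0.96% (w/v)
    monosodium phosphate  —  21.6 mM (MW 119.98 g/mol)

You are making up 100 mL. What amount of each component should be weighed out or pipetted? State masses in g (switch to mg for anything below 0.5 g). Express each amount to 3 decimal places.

yeast extract 0.538 g; manganese sulfate monohydrate 0.230 mg; gellan gum 0.960 g; monosodium phosphate 259.157 mg

Working volume: 100 mL = 0.1 L.
yeast extract: 0.538% w/v = 5.38 g/L → 5.38 × 0.1 L = 0.538 g
manganese sulfate monohydrate: 13.6 µmol/L × 169 g/mol × 0.1 L ÷ 1000 = 0.230 mg
gellan gum: 0.96 g per 100 mL × 100 mL ÷ 100 = 0.960 g
monosodium phosphate: 21.6 mmol/L × 119.98 mg/mmol × 0.1 L = 259.157 mg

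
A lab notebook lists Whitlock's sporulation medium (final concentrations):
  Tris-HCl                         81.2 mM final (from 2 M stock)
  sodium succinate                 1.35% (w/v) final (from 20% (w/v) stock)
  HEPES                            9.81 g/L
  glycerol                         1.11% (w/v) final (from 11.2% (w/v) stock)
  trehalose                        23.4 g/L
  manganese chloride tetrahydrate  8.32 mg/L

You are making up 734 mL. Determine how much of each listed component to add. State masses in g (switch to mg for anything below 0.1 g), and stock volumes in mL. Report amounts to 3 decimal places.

Tris-HCl 29.800 mL; sodium succinate 49.545 mL; HEPES 7.201 g; glycerol 72.745 mL; trehalose 17.176 g; manganese chloride tetrahydrate 6.107 mg

Target volume = 734 mL = 0.734 L.
Tris-HCl: C1V1 = C2V2 → 81.2 mM × 734 mL ÷ 2000 mM = 29.800 mL
sodium succinate: V = C2·V2/C1 = 1.35% ÷ 20% × 734 mL = 49.545 mL
HEPES: 9.81 g/L × 0.734 L = 7.201 g
glycerol: V = C2·V2/C1 = 1.11% ÷ 11.2% × 734 mL = 72.745 mL
trehalose: 23.4 g/L × 0.734 L = 17.176 g
manganese chloride tetrahydrate: 8.32 mg/L × 0.734 L = 6.107 mg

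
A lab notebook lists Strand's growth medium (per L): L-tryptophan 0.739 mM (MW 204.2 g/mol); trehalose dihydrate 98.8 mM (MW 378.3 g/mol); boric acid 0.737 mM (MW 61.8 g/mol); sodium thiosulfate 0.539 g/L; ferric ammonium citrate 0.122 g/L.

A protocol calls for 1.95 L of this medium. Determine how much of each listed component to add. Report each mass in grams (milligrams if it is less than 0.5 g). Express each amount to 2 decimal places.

Scale factor relative to 1 L: 1.95.
L-tryptophan: 0.739 mmol/L × 204.2 mg/mmol × 1.95 L = 294.26 mg
trehalose dihydrate: 98.8 mmol/L × 378.3 g/mol × 1.95 L ÷ 1000 = 72.88 g
boric acid: 0.737 mmol/L × 61.8 mg/mmol × 1.95 L = 88.82 mg
sodium thiosulfate: 0.539 g/L × 1.95 L = 1.05 g
ferric ammonium citrate: 0.122 g/L × 1.95 L = 0.2379 g = 237.90 mg

L-tryptophan 294.26 mg; trehalose dihydrate 72.88 g; boric acid 88.82 mg; sodium thiosulfate 1.05 g; ferric ammonium citrate 237.90 mg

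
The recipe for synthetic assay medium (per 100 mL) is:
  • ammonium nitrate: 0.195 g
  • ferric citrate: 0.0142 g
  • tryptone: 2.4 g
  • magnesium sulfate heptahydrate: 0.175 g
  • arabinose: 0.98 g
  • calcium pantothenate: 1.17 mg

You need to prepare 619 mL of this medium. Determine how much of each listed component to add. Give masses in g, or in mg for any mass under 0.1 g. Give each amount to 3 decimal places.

Scale factor = 619 mL / 100 mL = 6.19.
ammonium nitrate: 0.195 g × (619 mL / 100 mL) = 1.207 g
ferric citrate: 0.0142 g × (619 mL / 100 mL) = 0.087898 g = 87.898 mg
tryptone: 2.4 g × (619 mL / 100 mL) = 14.856 g
magnesium sulfate heptahydrate: 0.175 g × (619 mL / 100 mL) = 1.083 g
arabinose: 0.98 g × (619 mL / 100 mL) = 6.066 g
calcium pantothenate: 1.17 mg × (619 mL / 100 mL) = 7.242 mg

ammonium nitrate 1.207 g; ferric citrate 87.898 mg; tryptone 14.856 g; magnesium sulfate heptahydrate 1.083 g; arabinose 6.066 g; calcium pantothenate 7.242 mg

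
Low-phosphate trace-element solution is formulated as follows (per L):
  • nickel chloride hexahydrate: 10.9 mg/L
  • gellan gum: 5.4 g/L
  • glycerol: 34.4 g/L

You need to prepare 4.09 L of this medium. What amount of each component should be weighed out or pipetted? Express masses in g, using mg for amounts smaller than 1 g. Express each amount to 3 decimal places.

nickel chloride hexahydrate 44.581 mg; gellan gum 22.086 g; glycerol 140.696 g

Scale factor relative to 1 L: 4.09.
nickel chloride hexahydrate: 10.9 mg/L × 4.09 L = 44.581 mg
gellan gum: 5.4 g/L × 4.09 L = 22.086 g
glycerol: 34.4 g/L × 4.09 L = 140.696 g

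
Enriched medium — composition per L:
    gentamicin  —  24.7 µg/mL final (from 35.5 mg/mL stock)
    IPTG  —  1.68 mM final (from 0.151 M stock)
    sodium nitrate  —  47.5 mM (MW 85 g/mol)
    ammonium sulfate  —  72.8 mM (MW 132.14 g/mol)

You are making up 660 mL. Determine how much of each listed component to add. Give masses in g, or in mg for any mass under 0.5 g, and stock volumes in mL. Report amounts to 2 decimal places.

Target volume = 660 mL = 0.66 L.
gentamicin: C1V1 = C2V2 → 24.7 µg/mL × 660 mL ÷ 35500 µg/mL = 0.46 mL
IPTG: C1V1 = C2V2 → 1.68 mM × 660 mL ÷ 151 mM = 7.34 mL
sodium nitrate: 47.5 mmol/L × 85 g/mol × 0.66 L ÷ 1000 = 2.66 g
ammonium sulfate: 72.8 mmol/L × 132.14 g/mol × 0.66 L ÷ 1000 = 6.35 g

gentamicin 0.46 mL; IPTG 7.34 mL; sodium nitrate 2.66 g; ammonium sulfate 6.35 g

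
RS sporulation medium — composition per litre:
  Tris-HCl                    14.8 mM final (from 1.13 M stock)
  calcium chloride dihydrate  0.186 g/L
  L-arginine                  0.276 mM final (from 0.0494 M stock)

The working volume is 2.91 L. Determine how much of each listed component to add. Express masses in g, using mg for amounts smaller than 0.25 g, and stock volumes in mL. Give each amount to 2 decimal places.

Scale factor relative to 1 L: 2.91.
Tris-HCl: V = C2·V2/C1 = 14.8 mM × 2910 mL ÷ 1130 mM = 38.11 mL
calcium chloride dihydrate: 0.186 g/L × 2.91 L = 0.54 g
L-arginine: V = C2·V2/C1 = 0.276 mM × 2910 mL ÷ 49.4 mM = 16.26 mL

Tris-HCl 38.11 mL; calcium chloride dihydrate 0.54 g; L-arginine 16.26 mL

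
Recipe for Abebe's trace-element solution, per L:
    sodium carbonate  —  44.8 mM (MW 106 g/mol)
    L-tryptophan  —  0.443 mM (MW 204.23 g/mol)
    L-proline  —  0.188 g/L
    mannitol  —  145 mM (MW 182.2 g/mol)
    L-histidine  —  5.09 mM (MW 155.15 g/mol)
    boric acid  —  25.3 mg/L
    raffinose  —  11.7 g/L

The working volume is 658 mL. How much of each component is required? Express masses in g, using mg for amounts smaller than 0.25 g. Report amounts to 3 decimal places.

Working volume: 658 mL = 0.658 L.
sodium carbonate: 44.8 mmol/L × 106 g/mol × 0.658 L ÷ 1000 = 3.125 g
L-tryptophan: 0.443 mmol/L × 204.23 mg/mmol × 0.658 L = 59.532 mg
L-proline: 0.188 g/L × 0.658 L = 0.123704 g = 123.704 mg
mannitol: 145 mmol/L × 182.2 g/mol × 0.658 L ÷ 1000 = 17.384 g
L-histidine: 5.09 mmol/L × 155.15 g/mol × 0.658 L ÷ 1000 = 0.520 g
boric acid: 25.3 mg/L × 0.658 L = 16.647 mg
raffinose: 11.7 g/L × 0.658 L = 7.699 g

sodium carbonate 3.125 g; L-tryptophan 59.532 mg; L-proline 123.704 mg; mannitol 17.384 g; L-histidine 0.520 g; boric acid 16.647 mg; raffinose 7.699 g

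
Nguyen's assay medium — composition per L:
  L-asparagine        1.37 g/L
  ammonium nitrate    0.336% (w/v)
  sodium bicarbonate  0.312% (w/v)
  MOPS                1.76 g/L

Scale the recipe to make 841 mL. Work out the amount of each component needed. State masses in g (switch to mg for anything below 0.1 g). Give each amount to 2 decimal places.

Scale factor relative to 1 L: 0.841.
L-asparagine: 1.37 g/L × 0.841 L = 1.15 g
ammonium nitrate: 0.336 g per 100 mL × 841 mL ÷ 100 = 2.83 g
sodium bicarbonate: 0.312 g per 100 mL × 841 mL ÷ 100 = 2.62 g
MOPS: 1.76 g/L × 0.841 L = 1.48 g

L-asparagine 1.15 g; ammonium nitrate 2.83 g; sodium bicarbonate 2.62 g; MOPS 1.48 g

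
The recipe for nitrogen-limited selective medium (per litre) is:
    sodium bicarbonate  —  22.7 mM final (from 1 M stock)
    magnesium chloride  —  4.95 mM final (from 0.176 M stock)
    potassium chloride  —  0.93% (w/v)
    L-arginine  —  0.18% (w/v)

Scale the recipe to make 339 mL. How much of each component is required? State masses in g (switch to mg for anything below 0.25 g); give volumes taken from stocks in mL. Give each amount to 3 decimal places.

Scale factor relative to 1 L: 0.339.
sodium bicarbonate: dilute stock: 22.7 mM × 339 mL ÷ 1000 mM = 7.695 mL
magnesium chloride: C1V1 = C2V2 → 4.95 mM × 339 mL ÷ 176 mM = 9.534 mL
potassium chloride: 0.93 g per 100 mL × 339 mL ÷ 100 = 3.153 g
L-arginine: 0.18% w/v = 1.8 g/L → 1.8 × 0.339 L = 0.610 g

sodium bicarbonate 7.695 mL; magnesium chloride 9.534 mL; potassium chloride 3.153 g; L-arginine 0.610 g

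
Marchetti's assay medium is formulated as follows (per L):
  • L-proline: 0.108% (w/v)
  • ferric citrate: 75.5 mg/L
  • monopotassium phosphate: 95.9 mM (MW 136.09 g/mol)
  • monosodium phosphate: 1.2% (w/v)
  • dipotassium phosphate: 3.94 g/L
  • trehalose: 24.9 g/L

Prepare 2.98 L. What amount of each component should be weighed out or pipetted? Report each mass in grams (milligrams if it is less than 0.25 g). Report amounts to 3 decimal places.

Working volume: 2.98 L.
L-proline: 0.108% w/v = 1.08 g/L → 1.08 × 2.98 L = 3.218 g
ferric citrate: 75.5 mg/L × 2.98 L = 224.990 mg
monopotassium phosphate: 95.9 mmol/L × 136.09 g/mol × 2.98 L ÷ 1000 = 38.892 g
monosodium phosphate: 1.2% w/v = 12 g/L → 12 × 2.98 L = 35.760 g
dipotassium phosphate: 3.94 g/L × 2.98 L = 11.741 g
trehalose: 24.9 g/L × 2.98 L = 74.202 g

L-proline 3.218 g; ferric citrate 224.990 mg; monopotassium phosphate 38.892 g; monosodium phosphate 35.760 g; dipotassium phosphate 11.741 g; trehalose 74.202 g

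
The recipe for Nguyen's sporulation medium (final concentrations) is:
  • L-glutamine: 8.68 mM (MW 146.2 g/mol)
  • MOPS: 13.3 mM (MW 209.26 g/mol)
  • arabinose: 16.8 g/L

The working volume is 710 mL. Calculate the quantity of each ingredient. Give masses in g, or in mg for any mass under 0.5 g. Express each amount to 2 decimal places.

Scale factor relative to 1 L: 0.71.
L-glutamine: 8.68 mmol/L × 146.2 g/mol × 0.71 L ÷ 1000 = 0.90 g
MOPS: 13.3 mmol/L × 209.26 g/mol × 0.71 L ÷ 1000 = 1.98 g
arabinose: 16.8 g/L × 0.71 L = 11.93 g

L-glutamine 0.90 g; MOPS 1.98 g; arabinose 11.93 g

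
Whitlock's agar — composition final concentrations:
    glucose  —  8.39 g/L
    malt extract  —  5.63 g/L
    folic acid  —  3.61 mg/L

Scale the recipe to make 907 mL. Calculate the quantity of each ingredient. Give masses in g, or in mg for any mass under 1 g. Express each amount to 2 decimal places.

Scale factor relative to 1 L: 0.907.
glucose: 8.39 g/L × 0.907 L = 7.61 g
malt extract: 5.63 g/L × 0.907 L = 5.11 g
folic acid: 3.61 mg/L × 0.907 L = 3.27 mg

glucose 7.61 g; malt extract 5.11 g; folic acid 3.27 mg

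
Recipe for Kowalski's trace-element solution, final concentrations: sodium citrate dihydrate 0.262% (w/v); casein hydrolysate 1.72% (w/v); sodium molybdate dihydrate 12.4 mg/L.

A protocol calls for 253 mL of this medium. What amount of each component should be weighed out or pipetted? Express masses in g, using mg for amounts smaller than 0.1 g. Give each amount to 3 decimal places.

sodium citrate dihydrate 0.663 g; casein hydrolysate 4.352 g; sodium molybdate dihydrate 3.137 mg

Working volume: 253 mL = 0.253 L.
sodium citrate dihydrate: 0.262 g per 100 mL × 253 mL ÷ 100 = 0.663 g
casein hydrolysate: 1.72% w/v = 17.2 g/L → 17.2 × 0.253 L = 4.352 g
sodium molybdate dihydrate: 12.4 mg/L × 0.253 L = 3.137 mg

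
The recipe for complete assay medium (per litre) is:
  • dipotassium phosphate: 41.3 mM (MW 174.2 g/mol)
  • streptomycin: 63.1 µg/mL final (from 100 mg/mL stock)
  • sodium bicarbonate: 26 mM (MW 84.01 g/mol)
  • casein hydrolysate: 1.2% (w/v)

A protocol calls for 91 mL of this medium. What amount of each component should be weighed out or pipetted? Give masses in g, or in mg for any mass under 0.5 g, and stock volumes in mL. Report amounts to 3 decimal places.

Target volume = 91 mL = 0.091 L.
dipotassium phosphate: 41.3 mmol/L × 174.2 g/mol × 0.091 L ÷ 1000 = 0.655 g
streptomycin: dilute stock: 63.1 µg/mL × 91 mL ÷ 100000 µg/mL = 0.057 mL
sodium bicarbonate: 26 mmol/L × 84.01 mg/mmol × 0.091 L = 198.768 mg
casein hydrolysate: 1.2% w/v = 12 g/L → 12 × 0.091 L = 1.092 g

dipotassium phosphate 0.655 g; streptomycin 0.057 mL; sodium bicarbonate 198.768 mg; casein hydrolysate 1.092 g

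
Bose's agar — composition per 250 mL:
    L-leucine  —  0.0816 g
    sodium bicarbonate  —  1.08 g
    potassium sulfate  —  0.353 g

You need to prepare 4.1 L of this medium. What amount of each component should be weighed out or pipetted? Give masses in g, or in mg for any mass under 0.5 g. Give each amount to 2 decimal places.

L-leucine 1.34 g; sodium bicarbonate 17.71 g; potassium sulfate 5.79 g

Scale factor = 4100 mL / 250 mL = 16.4.
L-leucine: 0.0816 g × (4100 mL / 250 mL) = 1.34 g
sodium bicarbonate: 1.08 g × (4100 mL / 250 mL) = 17.71 g
potassium sulfate: 0.353 g × (4100 mL / 250 mL) = 5.79 g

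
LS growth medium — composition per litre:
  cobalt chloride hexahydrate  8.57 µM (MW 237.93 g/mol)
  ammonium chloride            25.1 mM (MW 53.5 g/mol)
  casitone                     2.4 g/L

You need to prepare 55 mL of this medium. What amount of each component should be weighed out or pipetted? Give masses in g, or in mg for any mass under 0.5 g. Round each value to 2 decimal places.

cobalt chloride hexahydrate 0.11 mg; ammonium chloride 73.86 mg; casitone 132.00 mg

Target volume = 55 mL = 0.055 L.
cobalt chloride hexahydrate: 8.57 µmol/L × 237.93 g/mol × 0.055 L ÷ 1000 = 0.11 mg
ammonium chloride: 25.1 mmol/L × 53.5 mg/mmol × 0.055 L = 73.86 mg
casitone: 2.4 g/L × 0.055 L = 0.132 g = 132.00 mg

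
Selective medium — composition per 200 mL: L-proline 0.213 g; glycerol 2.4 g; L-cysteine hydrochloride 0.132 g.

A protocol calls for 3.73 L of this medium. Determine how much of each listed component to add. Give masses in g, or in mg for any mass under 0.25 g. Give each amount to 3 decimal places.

L-proline 3.972 g; glycerol 44.760 g; L-cysteine hydrochloride 2.462 g

Ratio of target to recipe volume: 3730 / 200 = 18.65.
L-proline: 0.213 g × (3730 mL / 200 mL) = 3.972 g
glycerol: 2.4 g × (3730 mL / 200 mL) = 44.760 g
L-cysteine hydrochloride: 0.132 g × (3730 mL / 200 mL) = 2.462 g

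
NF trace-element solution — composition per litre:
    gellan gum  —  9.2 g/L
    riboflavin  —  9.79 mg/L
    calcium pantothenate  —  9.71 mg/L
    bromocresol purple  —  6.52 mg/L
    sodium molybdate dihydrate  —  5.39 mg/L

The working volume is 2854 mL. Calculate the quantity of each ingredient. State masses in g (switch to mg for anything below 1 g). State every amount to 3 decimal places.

gellan gum 26.257 g; riboflavin 27.941 mg; calcium pantothenate 27.712 mg; bromocresol purple 18.608 mg; sodium molybdate dihydrate 15.383 mg

Working volume: 2854 mL = 2.854 L.
gellan gum: 9.2 g/L × 2.854 L = 26.257 g
riboflavin: 9.79 mg/L × 2.854 L = 27.941 mg
calcium pantothenate: 9.71 mg/L × 2.854 L = 27.712 mg
bromocresol purple: 6.52 mg/L × 2.854 L = 18.608 mg
sodium molybdate dihydrate: 5.39 mg/L × 2.854 L = 15.383 mg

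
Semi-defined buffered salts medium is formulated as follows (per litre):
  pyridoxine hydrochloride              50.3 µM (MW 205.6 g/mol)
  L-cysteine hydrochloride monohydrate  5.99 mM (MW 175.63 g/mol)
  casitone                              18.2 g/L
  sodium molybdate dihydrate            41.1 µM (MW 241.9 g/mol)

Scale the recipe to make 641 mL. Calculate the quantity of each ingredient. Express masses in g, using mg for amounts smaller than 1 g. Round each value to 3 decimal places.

Target volume = 641 mL = 0.641 L.
pyridoxine hydrochloride: 50.3 µmol/L × 205.6 g/mol × 0.641 L ÷ 1000 = 6.629 mg
L-cysteine hydrochloride monohydrate: 5.99 mmol/L × 175.63 mg/mmol × 0.641 L = 674.347 mg
casitone: 18.2 g/L × 0.641 L = 11.666 g
sodium molybdate dihydrate: 41.1 µmol/L × 241.9 g/mol × 0.641 L ÷ 1000 = 6.373 mg

pyridoxine hydrochloride 6.629 mg; L-cysteine hydrochloride monohydrate 674.347 mg; casitone 11.666 g; sodium molybdate dihydrate 6.373 mg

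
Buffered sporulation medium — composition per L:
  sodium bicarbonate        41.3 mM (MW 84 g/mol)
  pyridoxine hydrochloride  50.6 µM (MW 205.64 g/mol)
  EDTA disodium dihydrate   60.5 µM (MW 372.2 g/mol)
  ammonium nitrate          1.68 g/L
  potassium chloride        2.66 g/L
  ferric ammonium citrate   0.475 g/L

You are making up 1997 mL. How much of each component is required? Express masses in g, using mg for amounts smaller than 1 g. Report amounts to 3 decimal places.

Working volume: 1997 mL = 1.997 L.
sodium bicarbonate: 41.3 mmol/L × 84 g/mol × 1.997 L ÷ 1000 = 6.928 g
pyridoxine hydrochloride: 50.6 µmol/L × 205.64 g/mol × 1.997 L ÷ 1000 = 20.780 mg
EDTA disodium dihydrate: 60.5 µmol/L × 372.2 g/mol × 1.997 L ÷ 1000 = 44.969 mg
ammonium nitrate: 1.68 g/L × 1.997 L = 3.355 g
potassium chloride: 2.66 g/L × 1.997 L = 5.312 g
ferric ammonium citrate: 0.475 g/L × 1.997 L = 0.948575 g = 948.575 mg

sodium bicarbonate 6.928 g; pyridoxine hydrochloride 20.780 mg; EDTA disodium dihydrate 44.969 mg; ammonium nitrate 3.355 g; potassium chloride 5.312 g; ferric ammonium citrate 948.575 mg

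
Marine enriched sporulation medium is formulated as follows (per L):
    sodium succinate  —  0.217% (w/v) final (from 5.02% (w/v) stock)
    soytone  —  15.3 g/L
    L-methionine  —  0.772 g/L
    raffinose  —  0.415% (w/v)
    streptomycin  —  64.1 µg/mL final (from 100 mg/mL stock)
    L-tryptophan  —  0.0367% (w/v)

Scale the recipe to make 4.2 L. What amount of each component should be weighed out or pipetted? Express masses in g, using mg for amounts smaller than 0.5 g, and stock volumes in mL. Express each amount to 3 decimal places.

Working volume: 4.2 L.
sodium succinate: dilute stock: 0.217% ÷ 5.02% × 4200 mL = 181.554 mL
soytone: 15.3 g/L × 4.2 L = 64.260 g
L-methionine: 0.772 g/L × 4.2 L = 3.242 g
raffinose: 0.415 g per 100 mL × 4200 mL ÷ 100 = 17.430 g
streptomycin: dilute stock: 64.1 µg/mL × 4200 mL ÷ 100000 µg/mL = 2.692 mL
L-tryptophan: 0.0367 g per 100 mL × 4200 mL ÷ 100 = 1.541 g

sodium succinate 181.554 mL; soytone 64.260 g; L-methionine 3.242 g; raffinose 17.430 g; streptomycin 2.692 mL; L-tryptophan 1.541 g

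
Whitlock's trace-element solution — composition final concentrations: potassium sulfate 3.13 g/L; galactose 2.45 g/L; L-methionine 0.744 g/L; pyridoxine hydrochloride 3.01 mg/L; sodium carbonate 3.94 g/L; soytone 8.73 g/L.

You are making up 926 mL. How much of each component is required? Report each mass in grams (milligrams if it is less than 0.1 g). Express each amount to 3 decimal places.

potassium sulfate 2.898 g; galactose 2.269 g; L-methionine 0.689 g; pyridoxine hydrochloride 2.787 mg; sodium carbonate 3.648 g; soytone 8.084 g

Scale factor relative to 1 L: 0.926.
potassium sulfate: 3.13 g/L × 0.926 L = 2.898 g
galactose: 2.45 g/L × 0.926 L = 2.269 g
L-methionine: 0.744 g/L × 0.926 L = 0.689 g
pyridoxine hydrochloride: 3.01 mg/L × 0.926 L = 2.787 mg
sodium carbonate: 3.94 g/L × 0.926 L = 3.648 g
soytone: 8.73 g/L × 0.926 L = 8.084 g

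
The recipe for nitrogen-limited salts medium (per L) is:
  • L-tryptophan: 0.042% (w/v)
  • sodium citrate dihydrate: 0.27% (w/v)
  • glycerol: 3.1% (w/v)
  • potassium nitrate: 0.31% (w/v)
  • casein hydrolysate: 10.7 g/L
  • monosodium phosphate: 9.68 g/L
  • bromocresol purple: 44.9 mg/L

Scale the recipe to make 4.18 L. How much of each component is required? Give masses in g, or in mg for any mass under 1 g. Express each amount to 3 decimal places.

Scale factor relative to 1 L: 4.18.
L-tryptophan: 0.042 g per 100 mL × 4180 mL ÷ 100 = 1.756 g
sodium citrate dihydrate: 0.27 g per 100 mL × 4180 mL ÷ 100 = 11.286 g
glycerol: 3.1 g per 100 mL × 4180 mL ÷ 100 = 129.580 g
potassium nitrate: 0.31% w/v = 3.1 g/L → 3.1 × 4.18 L = 12.958 g
casein hydrolysate: 10.7 g/L × 4.18 L = 44.726 g
monosodium phosphate: 9.68 g/L × 4.18 L = 40.462 g
bromocresol purple: 44.9 mg/L × 4.18 L = 187.682 mg

L-tryptophan 1.756 g; sodium citrate dihydrate 11.286 g; glycerol 129.580 g; potassium nitrate 12.958 g; casein hydrolysate 44.726 g; monosodium phosphate 40.462 g; bromocresol purple 187.682 mg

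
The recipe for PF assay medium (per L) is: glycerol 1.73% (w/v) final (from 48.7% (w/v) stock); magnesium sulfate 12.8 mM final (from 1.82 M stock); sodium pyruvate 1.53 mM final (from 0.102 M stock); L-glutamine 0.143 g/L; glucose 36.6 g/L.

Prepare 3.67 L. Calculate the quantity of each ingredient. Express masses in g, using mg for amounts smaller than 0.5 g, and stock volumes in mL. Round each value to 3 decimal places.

glycerol 130.372 mL; magnesium sulfate 25.811 mL; sodium pyruvate 55.050 mL; L-glutamine 0.525 g; glucose 134.322 g

Working volume: 3.67 L.
glycerol: dilute stock: 1.73% ÷ 48.7% × 3670 mL = 130.372 mL
magnesium sulfate: C1V1 = C2V2 → 12.8 mM × 3670 mL ÷ 1820 mM = 25.811 mL
sodium pyruvate: V = C2·V2/C1 = 1.53 mM × 3670 mL ÷ 102 mM = 55.050 mL
L-glutamine: 0.143 g/L × 3.67 L = 0.525 g
glucose: 36.6 g/L × 3.67 L = 134.322 g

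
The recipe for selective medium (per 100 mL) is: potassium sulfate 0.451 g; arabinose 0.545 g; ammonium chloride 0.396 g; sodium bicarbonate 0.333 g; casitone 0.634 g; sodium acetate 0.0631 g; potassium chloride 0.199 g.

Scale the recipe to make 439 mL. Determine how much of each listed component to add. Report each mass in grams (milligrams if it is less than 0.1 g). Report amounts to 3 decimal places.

potassium sulfate 1.980 g; arabinose 2.393 g; ammonium chloride 1.738 g; sodium bicarbonate 1.462 g; casitone 2.783 g; sodium acetate 0.277 g; potassium chloride 0.874 g

Scale factor = 439 mL / 100 mL = 4.39.
potassium sulfate: 0.451 g × (439 mL / 100 mL) = 1.980 g
arabinose: 0.545 g × (439 mL / 100 mL) = 2.393 g
ammonium chloride: 0.396 g × (439 mL / 100 mL) = 1.738 g
sodium bicarbonate: 0.333 g × (439 mL / 100 mL) = 1.462 g
casitone: 0.634 g × (439 mL / 100 mL) = 2.783 g
sodium acetate: 0.0631 g × (439 mL / 100 mL) = 0.277 g
potassium chloride: 0.199 g × (439 mL / 100 mL) = 0.874 g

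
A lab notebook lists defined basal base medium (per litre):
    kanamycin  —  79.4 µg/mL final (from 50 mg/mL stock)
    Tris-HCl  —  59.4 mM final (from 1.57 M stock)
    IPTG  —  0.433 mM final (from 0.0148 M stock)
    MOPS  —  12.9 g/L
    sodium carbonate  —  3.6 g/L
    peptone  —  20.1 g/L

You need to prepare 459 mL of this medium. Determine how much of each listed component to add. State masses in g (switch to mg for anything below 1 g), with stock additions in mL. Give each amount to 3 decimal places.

Target volume = 459 mL = 0.459 L.
kanamycin: C1V1 = C2V2 → 79.4 µg/mL × 459 mL ÷ 50000 µg/mL = 0.729 mL
Tris-HCl: V = C2·V2/C1 = 59.4 mM × 459 mL ÷ 1570 mM = 17.366 mL
IPTG: dilute stock: 0.433 mM × 459 mL ÷ 14.8 mM = 13.429 mL
MOPS: 12.9 g/L × 0.459 L = 5.921 g
sodium carbonate: 3.6 g/L × 0.459 L = 1.652 g
peptone: 20.1 g/L × 0.459 L = 9.226 g

kanamycin 0.729 mL; Tris-HCl 17.366 mL; IPTG 13.429 mL; MOPS 5.921 g; sodium carbonate 1.652 g; peptone 9.226 g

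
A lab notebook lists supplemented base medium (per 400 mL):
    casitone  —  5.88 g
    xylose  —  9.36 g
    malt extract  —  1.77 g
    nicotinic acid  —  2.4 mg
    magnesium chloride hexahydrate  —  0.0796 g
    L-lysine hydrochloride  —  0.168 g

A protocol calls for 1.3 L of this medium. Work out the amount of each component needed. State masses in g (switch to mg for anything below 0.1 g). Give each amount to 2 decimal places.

casitone 19.11 g; xylose 30.42 g; malt extract 5.75 g; nicotinic acid 7.80 mg; magnesium chloride hexahydrate 0.26 g; L-lysine hydrochloride 0.55 g

Ratio of target to recipe volume: 1300 / 400 = 3.25.
casitone: 5.88 g × (1300 mL / 400 mL) = 19.11 g
xylose: 9.36 g × (1300 mL / 400 mL) = 30.42 g
malt extract: 1.77 g × (1300 mL / 400 mL) = 5.75 g
nicotinic acid: 2.4 mg × (1300 mL / 400 mL) = 7.80 mg
magnesium chloride hexahydrate: 0.0796 g × (1300 mL / 400 mL) = 0.26 g
L-lysine hydrochloride: 0.168 g × (1300 mL / 400 mL) = 0.55 g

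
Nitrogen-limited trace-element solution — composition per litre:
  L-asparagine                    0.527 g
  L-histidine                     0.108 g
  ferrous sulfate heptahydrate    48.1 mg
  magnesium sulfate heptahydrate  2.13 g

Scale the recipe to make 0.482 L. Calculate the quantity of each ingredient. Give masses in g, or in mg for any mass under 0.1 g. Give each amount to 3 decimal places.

Ratio of target to recipe volume: 482 / 1000 = 0.482.
L-asparagine: 0.527 g × (482 mL / 1000 mL) = 0.254 g
L-histidine: 0.108 g × (482 mL / 1000 mL) = 0.052056 g = 52.056 mg
ferrous sulfate heptahydrate: 48.1 mg × (482 mL / 1000 mL) = 23.184 mg
magnesium sulfate heptahydrate: 2.13 g × (482 mL / 1000 mL) = 1.027 g

L-asparagine 0.254 g; L-histidine 52.056 mg; ferrous sulfate heptahydrate 23.184 mg; magnesium sulfate heptahydrate 1.027 g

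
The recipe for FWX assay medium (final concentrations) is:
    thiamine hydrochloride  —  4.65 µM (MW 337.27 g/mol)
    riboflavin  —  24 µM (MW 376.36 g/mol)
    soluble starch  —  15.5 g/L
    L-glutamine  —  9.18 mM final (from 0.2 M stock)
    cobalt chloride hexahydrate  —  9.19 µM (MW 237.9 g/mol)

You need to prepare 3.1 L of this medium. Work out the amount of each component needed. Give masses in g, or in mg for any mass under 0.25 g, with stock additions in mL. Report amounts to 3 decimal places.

thiamine hydrochloride 4.862 mg; riboflavin 28.001 mg; soluble starch 48.050 g; L-glutamine 142.290 mL; cobalt chloride hexahydrate 6.778 mg

Scale factor relative to 1 L: 3.1.
thiamine hydrochloride: 4.65 µmol/L × 337.27 g/mol × 3.1 L ÷ 1000 = 4.862 mg
riboflavin: 24 µmol/L × 376.36 g/mol × 3.1 L ÷ 1000 = 28.001 mg
soluble starch: 15.5 g/L × 3.1 L = 48.050 g
L-glutamine: C1V1 = C2V2 → 9.18 mM × 3100 mL ÷ 200 mM = 142.290 mL
cobalt chloride hexahydrate: 9.19 µmol/L × 237.9 g/mol × 3.1 L ÷ 1000 = 6.778 mg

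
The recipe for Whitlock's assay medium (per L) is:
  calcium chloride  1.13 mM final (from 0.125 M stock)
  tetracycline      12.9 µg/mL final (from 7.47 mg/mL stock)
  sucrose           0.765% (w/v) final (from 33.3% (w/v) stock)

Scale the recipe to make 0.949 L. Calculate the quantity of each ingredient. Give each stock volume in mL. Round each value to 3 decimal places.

Scale factor relative to 1 L: 0.949.
calcium chloride: C1V1 = C2V2 → 1.13 mM × 949 mL ÷ 125 mM = 8.579 mL
tetracycline: V = C2·V2/C1 = 12.9 µg/mL × 949 mL ÷ 7470 µg/mL = 1.639 mL
sucrose: C1V1 = C2V2 → 0.765% ÷ 33.3% × 949 mL = 21.801 mL

calcium chloride 8.579 mL; tetracycline 1.639 mL; sucrose 21.801 mL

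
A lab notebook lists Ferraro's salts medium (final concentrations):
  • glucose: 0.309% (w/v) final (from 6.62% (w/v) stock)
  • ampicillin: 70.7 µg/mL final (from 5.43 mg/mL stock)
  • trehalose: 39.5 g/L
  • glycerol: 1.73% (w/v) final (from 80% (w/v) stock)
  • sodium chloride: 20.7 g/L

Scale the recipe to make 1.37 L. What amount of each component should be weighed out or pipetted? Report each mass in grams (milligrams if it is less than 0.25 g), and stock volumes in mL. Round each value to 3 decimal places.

glucose 63.947 mL; ampicillin 17.838 mL; trehalose 54.115 g; glycerol 29.626 mL; sodium chloride 28.359 g

Scale factor relative to 1 L: 1.37.
glucose: C1V1 = C2V2 → 0.309% ÷ 6.62% × 1370 mL = 63.947 mL
ampicillin: C1V1 = C2V2 → 70.7 µg/mL × 1370 mL ÷ 5430 µg/mL = 17.838 mL
trehalose: 39.5 g/L × 1.37 L = 54.115 g
glycerol: V = C2·V2/C1 = 1.73% ÷ 80% × 1370 mL = 29.626 mL
sodium chloride: 20.7 g/L × 1.37 L = 28.359 g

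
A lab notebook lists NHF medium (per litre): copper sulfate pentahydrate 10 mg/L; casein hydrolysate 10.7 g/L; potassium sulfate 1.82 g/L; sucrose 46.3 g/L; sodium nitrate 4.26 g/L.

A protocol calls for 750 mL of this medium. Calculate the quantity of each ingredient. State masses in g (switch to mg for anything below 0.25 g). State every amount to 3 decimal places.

Working volume: 750 mL = 0.75 L.
copper sulfate pentahydrate: 10 mg/L × 0.75 L = 7.500 mg
casein hydrolysate: 10.7 g/L × 0.75 L = 8.025 g
potassium sulfate: 1.82 g/L × 0.75 L = 1.365 g
sucrose: 46.3 g/L × 0.75 L = 34.725 g
sodium nitrate: 4.26 g/L × 0.75 L = 3.195 g

copper sulfate pentahydrate 7.500 mg; casein hydrolysate 8.025 g; potassium sulfate 1.365 g; sucrose 34.725 g; sodium nitrate 3.195 g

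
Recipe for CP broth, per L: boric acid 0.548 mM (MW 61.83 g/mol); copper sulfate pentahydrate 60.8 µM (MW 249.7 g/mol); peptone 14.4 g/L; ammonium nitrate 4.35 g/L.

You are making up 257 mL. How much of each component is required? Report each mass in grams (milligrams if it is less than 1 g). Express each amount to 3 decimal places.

boric acid 8.708 mg; copper sulfate pentahydrate 3.902 mg; peptone 3.701 g; ammonium nitrate 1.118 g

Working volume: 257 mL = 0.257 L.
boric acid: 0.548 mmol/L × 61.83 mg/mmol × 0.257 L = 8.708 mg
copper sulfate pentahydrate: 60.8 µmol/L × 249.7 g/mol × 0.257 L ÷ 1000 = 3.902 mg
peptone: 14.4 g/L × 0.257 L = 3.701 g
ammonium nitrate: 4.35 g/L × 0.257 L = 1.118 g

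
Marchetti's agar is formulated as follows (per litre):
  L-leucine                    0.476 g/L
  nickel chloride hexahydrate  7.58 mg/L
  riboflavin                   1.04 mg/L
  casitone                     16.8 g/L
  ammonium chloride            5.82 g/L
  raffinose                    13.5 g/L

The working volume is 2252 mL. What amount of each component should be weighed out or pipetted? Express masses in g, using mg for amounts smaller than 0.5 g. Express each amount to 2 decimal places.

L-leucine 1.07 g; nickel chloride hexahydrate 17.07 mg; riboflavin 2.34 mg; casitone 37.83 g; ammonium chloride 13.11 g; raffinose 30.40 g

Target volume = 2252 mL = 2.252 L.
L-leucine: 0.476 g/L × 2.252 L = 1.07 g
nickel chloride hexahydrate: 7.58 mg/L × 2.252 L = 17.07 mg
riboflavin: 1.04 mg/L × 2.252 L = 2.34 mg
casitone: 16.8 g/L × 2.252 L = 37.83 g
ammonium chloride: 5.82 g/L × 2.252 L = 13.11 g
raffinose: 13.5 g/L × 2.252 L = 30.40 g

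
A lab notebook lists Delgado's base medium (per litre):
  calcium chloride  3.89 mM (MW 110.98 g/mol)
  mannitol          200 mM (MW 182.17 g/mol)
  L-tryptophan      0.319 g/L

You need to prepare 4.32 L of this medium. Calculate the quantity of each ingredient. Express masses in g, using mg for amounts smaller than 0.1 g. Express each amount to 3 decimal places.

calcium chloride 1.865 g; mannitol 157.395 g; L-tryptophan 1.378 g

Working volume: 4.32 L.
calcium chloride: 3.89 mmol/L × 110.98 g/mol × 4.32 L ÷ 1000 = 1.865 g
mannitol: 200 mmol/L × 182.17 g/mol × 4.32 L ÷ 1000 = 157.395 g
L-tryptophan: 0.319 g/L × 4.32 L = 1.378 g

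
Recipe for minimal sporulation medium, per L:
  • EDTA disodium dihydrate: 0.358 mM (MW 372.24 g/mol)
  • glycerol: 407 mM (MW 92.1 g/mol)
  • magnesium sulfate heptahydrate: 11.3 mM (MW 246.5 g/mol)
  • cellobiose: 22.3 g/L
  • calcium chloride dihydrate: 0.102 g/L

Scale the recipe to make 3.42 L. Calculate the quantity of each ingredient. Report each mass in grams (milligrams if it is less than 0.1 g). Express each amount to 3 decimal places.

EDTA disodium dihydrate 0.456 g; glycerol 128.198 g; magnesium sulfate heptahydrate 9.526 g; cellobiose 76.266 g; calcium chloride dihydrate 0.349 g

Scale factor relative to 1 L: 3.42.
EDTA disodium dihydrate: 0.358 mmol/L × 372.24 g/mol × 3.42 L ÷ 1000 = 0.456 g
glycerol: 407 mmol/L × 92.1 g/mol × 3.42 L ÷ 1000 = 128.198 g
magnesium sulfate heptahydrate: 11.3 mmol/L × 246.5 g/mol × 3.42 L ÷ 1000 = 9.526 g
cellobiose: 22.3 g/L × 3.42 L = 76.266 g
calcium chloride dihydrate: 0.102 g/L × 3.42 L = 0.349 g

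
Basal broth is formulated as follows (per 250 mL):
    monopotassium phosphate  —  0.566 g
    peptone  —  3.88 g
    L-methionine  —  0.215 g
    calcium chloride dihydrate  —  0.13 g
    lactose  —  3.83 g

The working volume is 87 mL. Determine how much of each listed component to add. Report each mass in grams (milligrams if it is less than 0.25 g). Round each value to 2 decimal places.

monopotassium phosphate 196.97 mg; peptone 1.35 g; L-methionine 74.82 mg; calcium chloride dihydrate 45.24 mg; lactose 1.33 g

Scale factor = 87 mL / 250 mL = 0.348.
monopotassium phosphate: 0.566 g × (87 mL / 250 mL) = 0.196968 g = 196.97 mg
peptone: 3.88 g × (87 mL / 250 mL) = 1.35 g
L-methionine: 0.215 g × (87 mL / 250 mL) = 0.07482 g = 74.82 mg
calcium chloride dihydrate: 0.13 g × (87 mL / 250 mL) = 0.04524 g = 45.24 mg
lactose: 3.83 g × (87 mL / 250 mL) = 1.33 g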